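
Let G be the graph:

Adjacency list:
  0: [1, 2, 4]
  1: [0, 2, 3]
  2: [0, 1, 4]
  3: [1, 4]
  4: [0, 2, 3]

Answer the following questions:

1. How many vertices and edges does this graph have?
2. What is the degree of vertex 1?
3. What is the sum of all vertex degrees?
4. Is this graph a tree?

Count: 5 vertices, 7 edges.
Vertex 1 has neighbors [0, 2, 3], degree = 3.
Handshaking lemma: 2 * 7 = 14.
A tree on 5 vertices has 4 edges. This graph has 7 edges (3 extra). Not a tree.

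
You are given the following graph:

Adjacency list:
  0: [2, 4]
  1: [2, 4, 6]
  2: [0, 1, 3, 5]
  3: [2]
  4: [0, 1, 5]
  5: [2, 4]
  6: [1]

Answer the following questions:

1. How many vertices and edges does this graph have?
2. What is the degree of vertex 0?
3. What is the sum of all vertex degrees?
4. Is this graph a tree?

Count: 7 vertices, 8 edges.
Vertex 0 has neighbors [2, 4], degree = 2.
Handshaking lemma: 2 * 8 = 16.
A tree on 7 vertices has 6 edges. This graph has 8 edges (2 extra). Not a tree.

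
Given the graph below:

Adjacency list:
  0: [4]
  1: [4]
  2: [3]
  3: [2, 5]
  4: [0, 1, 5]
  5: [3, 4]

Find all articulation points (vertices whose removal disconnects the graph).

An articulation point is a vertex whose removal disconnects the graph.
Articulation points: [3, 4, 5]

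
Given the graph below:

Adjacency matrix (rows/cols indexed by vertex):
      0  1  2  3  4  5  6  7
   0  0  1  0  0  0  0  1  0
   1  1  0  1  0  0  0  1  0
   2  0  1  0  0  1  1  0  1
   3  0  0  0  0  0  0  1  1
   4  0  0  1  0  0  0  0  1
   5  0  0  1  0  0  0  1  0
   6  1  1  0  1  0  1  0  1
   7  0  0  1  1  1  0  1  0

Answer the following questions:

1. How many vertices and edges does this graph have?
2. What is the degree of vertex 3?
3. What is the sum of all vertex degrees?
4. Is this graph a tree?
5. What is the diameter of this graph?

Count: 8 vertices, 12 edges.
Vertex 3 has neighbors [6, 7], degree = 2.
Handshaking lemma: 2 * 12 = 24.
A tree on 8 vertices has 7 edges. This graph has 12 edges (5 extra). Not a tree.
Diameter (longest shortest path) = 3.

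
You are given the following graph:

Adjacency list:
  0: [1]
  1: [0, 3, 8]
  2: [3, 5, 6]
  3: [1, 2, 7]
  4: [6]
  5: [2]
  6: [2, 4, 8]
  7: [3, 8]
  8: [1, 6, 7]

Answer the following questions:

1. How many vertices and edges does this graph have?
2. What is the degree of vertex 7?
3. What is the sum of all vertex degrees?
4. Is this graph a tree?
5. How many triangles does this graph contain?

Count: 9 vertices, 10 edges.
Vertex 7 has neighbors [3, 8], degree = 2.
Handshaking lemma: 2 * 10 = 20.
A tree on 9 vertices has 8 edges. This graph has 10 edges (2 extra). Not a tree.
Number of triangles = 0.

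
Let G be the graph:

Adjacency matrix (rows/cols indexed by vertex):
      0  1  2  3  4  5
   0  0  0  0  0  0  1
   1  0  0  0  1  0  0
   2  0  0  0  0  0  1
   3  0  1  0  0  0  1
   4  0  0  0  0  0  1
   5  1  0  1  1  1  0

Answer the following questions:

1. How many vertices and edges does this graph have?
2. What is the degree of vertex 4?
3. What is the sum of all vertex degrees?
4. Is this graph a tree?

Count: 6 vertices, 5 edges.
Vertex 4 has neighbors [5], degree = 1.
Handshaking lemma: 2 * 5 = 10.
A graph is a tree iff it is connected and has exactly n-1 edges. This graph is connected (all 6 vertices in one component) and has 6-1 = 5 edges. It is a tree.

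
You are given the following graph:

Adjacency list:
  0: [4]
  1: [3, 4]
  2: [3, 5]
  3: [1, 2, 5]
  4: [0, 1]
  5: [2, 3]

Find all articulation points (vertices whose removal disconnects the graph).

An articulation point is a vertex whose removal disconnects the graph.
Articulation points: [1, 3, 4]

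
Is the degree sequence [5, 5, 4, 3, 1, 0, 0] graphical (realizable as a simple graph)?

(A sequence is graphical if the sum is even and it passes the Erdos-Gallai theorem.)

Sum of degrees = 18. Sum is even but fails Erdos-Gallai. The sequence is NOT graphical.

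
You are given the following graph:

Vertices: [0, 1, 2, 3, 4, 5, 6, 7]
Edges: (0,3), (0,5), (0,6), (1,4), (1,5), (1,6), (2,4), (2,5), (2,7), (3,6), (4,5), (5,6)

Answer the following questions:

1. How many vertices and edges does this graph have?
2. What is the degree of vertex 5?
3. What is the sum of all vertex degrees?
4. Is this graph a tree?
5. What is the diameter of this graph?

Count: 8 vertices, 12 edges.
Vertex 5 has neighbors [0, 1, 2, 4, 6], degree = 5.
Handshaking lemma: 2 * 12 = 24.
A tree on 8 vertices has 7 edges. This graph has 12 edges (5 extra). Not a tree.
Diameter (longest shortest path) = 4.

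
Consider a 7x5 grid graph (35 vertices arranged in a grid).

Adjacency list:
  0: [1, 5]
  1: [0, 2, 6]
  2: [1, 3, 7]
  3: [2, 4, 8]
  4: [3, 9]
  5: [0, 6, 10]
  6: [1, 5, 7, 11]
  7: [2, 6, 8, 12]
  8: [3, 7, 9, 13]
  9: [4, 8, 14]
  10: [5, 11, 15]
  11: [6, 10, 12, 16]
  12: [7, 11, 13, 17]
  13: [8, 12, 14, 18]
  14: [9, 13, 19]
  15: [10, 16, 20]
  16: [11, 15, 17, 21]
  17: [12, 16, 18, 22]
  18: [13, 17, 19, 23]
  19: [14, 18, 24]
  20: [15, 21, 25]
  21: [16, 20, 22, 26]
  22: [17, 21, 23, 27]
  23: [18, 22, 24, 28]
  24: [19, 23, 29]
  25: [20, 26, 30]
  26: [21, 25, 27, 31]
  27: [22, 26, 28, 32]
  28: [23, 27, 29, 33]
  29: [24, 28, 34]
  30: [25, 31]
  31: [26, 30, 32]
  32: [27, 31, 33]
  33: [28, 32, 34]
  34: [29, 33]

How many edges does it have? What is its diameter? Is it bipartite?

A 7x5 grid has 30 vertical edges and 28 horizontal edges.
Total edges = 30 + 28 = 58.
Diameter = (7-1) + (5-1) = 10 (corner to opposite corner).
Grid graphs are bipartite (checkerboard coloring).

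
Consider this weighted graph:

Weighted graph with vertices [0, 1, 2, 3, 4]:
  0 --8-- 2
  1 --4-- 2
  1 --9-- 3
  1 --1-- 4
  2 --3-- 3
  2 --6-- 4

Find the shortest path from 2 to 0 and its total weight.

Using Dijkstra's algorithm from vertex 2:
Shortest path: 2 -> 0
Total weight: 8 = 8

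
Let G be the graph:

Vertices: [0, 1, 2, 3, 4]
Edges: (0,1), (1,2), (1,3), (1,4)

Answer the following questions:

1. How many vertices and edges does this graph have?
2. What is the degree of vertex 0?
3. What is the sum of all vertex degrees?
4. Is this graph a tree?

Count: 5 vertices, 4 edges.
Vertex 0 has neighbors [1], degree = 1.
Handshaking lemma: 2 * 4 = 8.
A graph is a tree iff it is connected and has exactly n-1 edges. This graph is connected (all 5 vertices in one component) and has 5-1 = 4 edges. It is a tree.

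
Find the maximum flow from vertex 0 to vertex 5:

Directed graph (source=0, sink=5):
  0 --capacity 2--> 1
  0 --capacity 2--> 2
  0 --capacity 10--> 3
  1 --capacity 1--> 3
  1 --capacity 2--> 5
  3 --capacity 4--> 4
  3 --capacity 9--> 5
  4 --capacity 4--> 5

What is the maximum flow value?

Computing max flow:
  Flow on (0->1): 2/2
  Flow on (0->3): 10/10
  Flow on (1->5): 2/2
  Flow on (3->4): 1/4
  Flow on (3->5): 9/9
  Flow on (4->5): 1/4
Maximum flow = 12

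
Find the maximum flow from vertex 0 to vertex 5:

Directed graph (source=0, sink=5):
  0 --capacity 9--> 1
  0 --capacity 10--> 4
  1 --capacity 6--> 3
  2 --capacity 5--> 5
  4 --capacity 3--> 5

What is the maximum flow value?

Computing max flow:
  Flow on (0->4): 3/10
  Flow on (4->5): 3/3
Maximum flow = 3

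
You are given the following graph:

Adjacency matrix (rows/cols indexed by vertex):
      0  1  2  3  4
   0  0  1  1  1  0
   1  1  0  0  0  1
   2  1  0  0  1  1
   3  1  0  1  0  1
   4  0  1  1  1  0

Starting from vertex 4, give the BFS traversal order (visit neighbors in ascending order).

BFS from vertex 4 (neighbors processed in ascending order):
Visit order: 4, 1, 2, 3, 0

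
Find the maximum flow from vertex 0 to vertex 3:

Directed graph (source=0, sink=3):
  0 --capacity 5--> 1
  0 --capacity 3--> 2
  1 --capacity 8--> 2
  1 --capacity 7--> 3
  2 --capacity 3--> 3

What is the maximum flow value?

Computing max flow:
  Flow on (0->1): 5/5
  Flow on (0->2): 3/3
  Flow on (1->3): 5/7
  Flow on (2->3): 3/3
Maximum flow = 8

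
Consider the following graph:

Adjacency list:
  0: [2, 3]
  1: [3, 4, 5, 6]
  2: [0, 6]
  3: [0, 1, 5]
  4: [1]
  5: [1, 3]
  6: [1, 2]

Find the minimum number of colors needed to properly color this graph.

The graph has a maximum clique of size 3 (lower bound on chromatic number).
A valid 3-coloring: {0: 0, 1: 0, 2: 1, 3: 1, 4: 1, 5: 2, 6: 2}.
Chromatic number = 3.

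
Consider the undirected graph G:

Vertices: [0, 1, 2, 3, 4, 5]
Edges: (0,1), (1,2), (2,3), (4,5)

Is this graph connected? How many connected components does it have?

Checking connectivity: the graph has 2 connected component(s).
Components: [[0, 1, 2, 3], [4, 5]]. The graph is NOT connected.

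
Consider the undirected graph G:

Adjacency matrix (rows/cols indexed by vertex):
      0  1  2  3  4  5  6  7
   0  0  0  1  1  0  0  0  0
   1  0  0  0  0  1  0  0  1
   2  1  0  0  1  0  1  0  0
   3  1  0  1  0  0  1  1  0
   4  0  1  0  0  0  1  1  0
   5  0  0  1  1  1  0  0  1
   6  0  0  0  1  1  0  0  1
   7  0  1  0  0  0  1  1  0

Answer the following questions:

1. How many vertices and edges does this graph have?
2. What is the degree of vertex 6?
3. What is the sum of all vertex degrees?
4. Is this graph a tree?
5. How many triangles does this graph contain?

Count: 8 vertices, 12 edges.
Vertex 6 has neighbors [3, 4, 7], degree = 3.
Handshaking lemma: 2 * 12 = 24.
A tree on 8 vertices has 7 edges. This graph has 12 edges (5 extra). Not a tree.
Number of triangles = 2.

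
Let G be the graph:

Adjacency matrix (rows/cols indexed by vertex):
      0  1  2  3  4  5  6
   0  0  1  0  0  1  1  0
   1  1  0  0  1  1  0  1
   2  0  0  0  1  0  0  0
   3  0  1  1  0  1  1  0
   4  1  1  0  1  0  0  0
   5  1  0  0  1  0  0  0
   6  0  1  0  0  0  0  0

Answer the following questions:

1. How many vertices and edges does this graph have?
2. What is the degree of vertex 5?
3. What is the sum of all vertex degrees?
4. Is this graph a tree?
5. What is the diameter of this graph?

Count: 7 vertices, 9 edges.
Vertex 5 has neighbors [0, 3], degree = 2.
Handshaking lemma: 2 * 9 = 18.
A tree on 7 vertices has 6 edges. This graph has 9 edges (3 extra). Not a tree.
Diameter (longest shortest path) = 3.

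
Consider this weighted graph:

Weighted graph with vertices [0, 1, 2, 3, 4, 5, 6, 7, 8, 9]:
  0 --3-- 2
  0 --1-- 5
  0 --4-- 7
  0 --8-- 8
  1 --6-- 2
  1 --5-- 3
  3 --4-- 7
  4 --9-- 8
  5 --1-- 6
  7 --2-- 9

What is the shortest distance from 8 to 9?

Using Dijkstra's algorithm from vertex 8:
Shortest path: 8 -> 0 -> 7 -> 9
Total weight: 8 + 4 + 2 = 14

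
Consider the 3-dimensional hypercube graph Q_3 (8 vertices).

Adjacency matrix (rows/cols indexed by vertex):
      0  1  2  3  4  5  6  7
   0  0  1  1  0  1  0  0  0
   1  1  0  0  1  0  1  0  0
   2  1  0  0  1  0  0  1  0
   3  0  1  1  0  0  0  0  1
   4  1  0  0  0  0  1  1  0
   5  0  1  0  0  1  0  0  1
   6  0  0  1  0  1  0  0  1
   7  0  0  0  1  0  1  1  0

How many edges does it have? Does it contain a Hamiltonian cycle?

Q_3 has 8 * 3 / 2 = 12 edges.
Q_3 (d >= 2) always has a Hamiltonian cycle: a 3-bit cyclic Gray code visits every vertex exactly once and returns to the start.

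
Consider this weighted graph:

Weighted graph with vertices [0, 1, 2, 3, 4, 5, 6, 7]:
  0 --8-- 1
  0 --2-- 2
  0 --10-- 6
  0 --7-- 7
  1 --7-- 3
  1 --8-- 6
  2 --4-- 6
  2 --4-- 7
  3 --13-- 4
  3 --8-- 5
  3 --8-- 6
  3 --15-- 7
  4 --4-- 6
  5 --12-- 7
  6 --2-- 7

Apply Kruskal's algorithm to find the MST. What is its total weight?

Applying Kruskal's algorithm (sort edges by weight, add if no cycle):
  Add (0,2) w=2
  Add (6,7) w=2
  Add (2,6) w=4
  Skip (2,7) w=4 (creates cycle)
  Add (4,6) w=4
  Skip (0,7) w=7 (creates cycle)
  Add (1,3) w=7
  Add (0,1) w=8
  Skip (1,6) w=8 (creates cycle)
  Add (3,5) w=8
  Skip (3,6) w=8 (creates cycle)
  Skip (0,6) w=10 (creates cycle)
  Skip (5,7) w=12 (creates cycle)
  Skip (3,4) w=13 (creates cycle)
  Skip (3,7) w=15 (creates cycle)
MST weight = 35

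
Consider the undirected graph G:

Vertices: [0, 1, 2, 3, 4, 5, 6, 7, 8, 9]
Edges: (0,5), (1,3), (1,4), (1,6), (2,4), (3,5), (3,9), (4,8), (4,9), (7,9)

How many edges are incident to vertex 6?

Vertex 6 has neighbors [1], so deg(6) = 1.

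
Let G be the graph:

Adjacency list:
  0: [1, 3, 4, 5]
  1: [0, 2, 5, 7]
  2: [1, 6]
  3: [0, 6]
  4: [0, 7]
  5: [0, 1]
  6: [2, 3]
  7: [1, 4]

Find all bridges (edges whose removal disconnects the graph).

No bridges found. The graph is 2-edge-connected (no single edge removal disconnects it).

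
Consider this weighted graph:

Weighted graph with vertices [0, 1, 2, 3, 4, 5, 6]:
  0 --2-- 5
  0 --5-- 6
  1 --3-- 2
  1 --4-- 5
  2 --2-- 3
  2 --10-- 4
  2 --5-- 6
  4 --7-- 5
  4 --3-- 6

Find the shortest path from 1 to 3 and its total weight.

Using Dijkstra's algorithm from vertex 1:
Shortest path: 1 -> 2 -> 3
Total weight: 3 + 2 = 5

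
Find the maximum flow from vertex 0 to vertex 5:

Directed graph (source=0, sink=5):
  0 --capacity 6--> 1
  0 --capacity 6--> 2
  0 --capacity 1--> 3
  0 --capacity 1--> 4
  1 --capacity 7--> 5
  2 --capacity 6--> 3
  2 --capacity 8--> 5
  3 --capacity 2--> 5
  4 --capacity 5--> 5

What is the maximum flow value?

Computing max flow:
  Flow on (0->1): 6/6
  Flow on (0->2): 6/6
  Flow on (0->3): 1/1
  Flow on (0->4): 1/1
  Flow on (1->5): 6/7
  Flow on (2->5): 6/8
  Flow on (3->5): 1/2
  Flow on (4->5): 1/5
Maximum flow = 14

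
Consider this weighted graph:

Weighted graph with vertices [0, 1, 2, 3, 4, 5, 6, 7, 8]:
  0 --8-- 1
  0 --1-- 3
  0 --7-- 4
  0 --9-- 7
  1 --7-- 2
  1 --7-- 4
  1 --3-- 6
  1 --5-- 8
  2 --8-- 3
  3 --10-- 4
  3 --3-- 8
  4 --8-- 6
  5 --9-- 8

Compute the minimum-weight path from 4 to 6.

Using Dijkstra's algorithm from vertex 4:
Shortest path: 4 -> 6
Total weight: 8 = 8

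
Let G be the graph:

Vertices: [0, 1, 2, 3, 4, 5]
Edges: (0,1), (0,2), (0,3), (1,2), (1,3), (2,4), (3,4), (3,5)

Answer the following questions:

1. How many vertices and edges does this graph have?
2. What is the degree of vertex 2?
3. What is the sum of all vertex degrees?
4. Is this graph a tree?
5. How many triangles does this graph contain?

Count: 6 vertices, 8 edges.
Vertex 2 has neighbors [0, 1, 4], degree = 3.
Handshaking lemma: 2 * 8 = 16.
A tree on 6 vertices has 5 edges. This graph has 8 edges (3 extra). Not a tree.
Number of triangles = 2.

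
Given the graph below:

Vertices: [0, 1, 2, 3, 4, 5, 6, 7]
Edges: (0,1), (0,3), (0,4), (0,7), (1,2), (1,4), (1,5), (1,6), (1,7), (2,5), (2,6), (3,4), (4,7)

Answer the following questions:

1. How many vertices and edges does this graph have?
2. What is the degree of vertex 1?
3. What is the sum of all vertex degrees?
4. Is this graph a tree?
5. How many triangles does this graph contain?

Count: 8 vertices, 13 edges.
Vertex 1 has neighbors [0, 2, 4, 5, 6, 7], degree = 6.
Handshaking lemma: 2 * 13 = 26.
A tree on 8 vertices has 7 edges. This graph has 13 edges (6 extra). Not a tree.
Number of triangles = 7.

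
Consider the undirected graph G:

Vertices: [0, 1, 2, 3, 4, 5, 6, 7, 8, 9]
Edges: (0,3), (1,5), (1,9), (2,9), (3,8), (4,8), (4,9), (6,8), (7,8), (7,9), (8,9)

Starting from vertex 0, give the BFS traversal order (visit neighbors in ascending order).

BFS from vertex 0 (neighbors processed in ascending order):
Visit order: 0, 3, 8, 4, 6, 7, 9, 1, 2, 5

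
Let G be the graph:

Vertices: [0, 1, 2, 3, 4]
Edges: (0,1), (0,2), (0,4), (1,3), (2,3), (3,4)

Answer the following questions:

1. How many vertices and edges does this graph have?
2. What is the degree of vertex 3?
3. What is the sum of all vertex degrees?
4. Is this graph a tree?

Count: 5 vertices, 6 edges.
Vertex 3 has neighbors [1, 2, 4], degree = 3.
Handshaking lemma: 2 * 6 = 12.
A tree on 5 vertices has 4 edges. This graph has 6 edges (2 extra). Not a tree.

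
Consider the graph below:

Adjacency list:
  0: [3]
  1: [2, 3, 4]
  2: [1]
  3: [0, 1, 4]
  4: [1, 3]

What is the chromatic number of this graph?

The graph has a maximum clique of size 3 (lower bound on chromatic number).
A valid 3-coloring: {0: 0, 1: 0, 2: 1, 3: 1, 4: 2}.
Chromatic number = 3.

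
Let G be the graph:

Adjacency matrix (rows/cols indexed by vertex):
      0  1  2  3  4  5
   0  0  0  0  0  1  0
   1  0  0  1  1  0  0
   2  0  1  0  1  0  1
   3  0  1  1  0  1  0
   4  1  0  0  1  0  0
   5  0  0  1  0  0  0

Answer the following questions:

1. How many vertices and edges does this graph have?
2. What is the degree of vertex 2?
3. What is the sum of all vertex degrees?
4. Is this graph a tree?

Count: 6 vertices, 6 edges.
Vertex 2 has neighbors [1, 3, 5], degree = 3.
Handshaking lemma: 2 * 6 = 12.
A tree on 6 vertices has 5 edges. This graph has 6 edges (1 extra). Not a tree.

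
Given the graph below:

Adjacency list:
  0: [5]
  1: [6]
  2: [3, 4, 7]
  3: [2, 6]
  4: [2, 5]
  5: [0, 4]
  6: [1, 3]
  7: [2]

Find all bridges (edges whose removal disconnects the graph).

A bridge is an edge whose removal increases the number of connected components.
Bridges found: (0,5), (1,6), (2,3), (2,4), (2,7), (3,6), (4,5)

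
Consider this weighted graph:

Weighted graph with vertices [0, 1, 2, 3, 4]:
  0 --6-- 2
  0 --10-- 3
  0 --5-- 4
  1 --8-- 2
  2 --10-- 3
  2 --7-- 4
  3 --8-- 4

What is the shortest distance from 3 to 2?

Using Dijkstra's algorithm from vertex 3:
Shortest path: 3 -> 2
Total weight: 10 = 10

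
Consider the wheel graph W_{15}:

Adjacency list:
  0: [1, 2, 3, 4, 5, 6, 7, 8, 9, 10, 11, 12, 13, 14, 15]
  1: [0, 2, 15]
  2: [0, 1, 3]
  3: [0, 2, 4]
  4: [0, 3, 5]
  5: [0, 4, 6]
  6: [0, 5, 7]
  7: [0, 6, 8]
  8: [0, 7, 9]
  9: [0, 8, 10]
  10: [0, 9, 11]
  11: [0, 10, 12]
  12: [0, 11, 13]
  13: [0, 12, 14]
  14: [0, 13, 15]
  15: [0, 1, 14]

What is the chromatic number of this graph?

W_{15} = C_{15} plus a hub adjacent to every cycle vertex.
The outer cycle needs 3 colors (odd cycle); the hub is adjacent to all of them so needs a fresh color.
Chromatic number = 3 + 1 = 4.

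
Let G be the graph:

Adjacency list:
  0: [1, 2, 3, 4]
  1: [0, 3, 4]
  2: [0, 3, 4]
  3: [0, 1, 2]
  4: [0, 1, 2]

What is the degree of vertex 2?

Vertex 2 has neighbors [0, 3, 4], so deg(2) = 3.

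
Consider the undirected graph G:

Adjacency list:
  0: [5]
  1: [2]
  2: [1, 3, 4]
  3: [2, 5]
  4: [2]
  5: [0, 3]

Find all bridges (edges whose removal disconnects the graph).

A bridge is an edge whose removal increases the number of connected components.
Bridges found: (0,5), (1,2), (2,3), (2,4), (3,5)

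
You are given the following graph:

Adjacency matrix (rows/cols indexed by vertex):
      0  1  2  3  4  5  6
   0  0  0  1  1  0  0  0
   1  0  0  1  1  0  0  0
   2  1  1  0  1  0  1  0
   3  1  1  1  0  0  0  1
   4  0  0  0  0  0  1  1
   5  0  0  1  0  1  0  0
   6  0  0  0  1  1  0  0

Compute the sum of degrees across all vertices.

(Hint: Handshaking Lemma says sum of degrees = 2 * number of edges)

Count edges: 9 edges.
By Handshaking Lemma: sum of degrees = 2 * 9 = 18.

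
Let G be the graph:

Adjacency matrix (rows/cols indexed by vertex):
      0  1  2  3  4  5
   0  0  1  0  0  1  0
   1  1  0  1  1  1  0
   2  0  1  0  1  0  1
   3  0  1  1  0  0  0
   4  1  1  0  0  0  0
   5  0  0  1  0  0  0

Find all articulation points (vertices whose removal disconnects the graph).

An articulation point is a vertex whose removal disconnects the graph.
Articulation points: [1, 2]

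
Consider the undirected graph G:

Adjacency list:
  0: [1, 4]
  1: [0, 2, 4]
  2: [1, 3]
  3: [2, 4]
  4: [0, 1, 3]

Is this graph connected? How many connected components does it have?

Checking connectivity: the graph has 1 connected component(s).
All vertices are reachable from each other. The graph IS connected.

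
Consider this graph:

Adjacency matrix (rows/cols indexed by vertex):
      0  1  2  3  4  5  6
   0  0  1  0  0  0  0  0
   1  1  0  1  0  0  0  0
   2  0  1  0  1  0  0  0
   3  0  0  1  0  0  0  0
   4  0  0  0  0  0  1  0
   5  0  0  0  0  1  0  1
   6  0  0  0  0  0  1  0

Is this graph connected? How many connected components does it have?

Checking connectivity: the graph has 2 connected component(s).
Components: [[0, 1, 2, 3], [4, 5, 6]]. The graph is NOT connected.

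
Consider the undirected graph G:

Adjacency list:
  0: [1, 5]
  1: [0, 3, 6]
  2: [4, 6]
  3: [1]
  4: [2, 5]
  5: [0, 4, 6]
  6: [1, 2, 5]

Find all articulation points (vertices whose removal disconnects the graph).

An articulation point is a vertex whose removal disconnects the graph.
Articulation points: [1]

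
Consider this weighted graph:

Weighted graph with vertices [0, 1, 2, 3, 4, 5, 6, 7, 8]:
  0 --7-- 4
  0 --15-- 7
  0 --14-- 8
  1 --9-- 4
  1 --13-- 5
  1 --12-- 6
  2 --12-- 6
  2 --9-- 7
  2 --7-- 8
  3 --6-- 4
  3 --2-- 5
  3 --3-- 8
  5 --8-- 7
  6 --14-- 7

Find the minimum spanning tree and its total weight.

Applying Kruskal's algorithm (sort edges by weight, add if no cycle):
  Add (3,5) w=2
  Add (3,8) w=3
  Add (3,4) w=6
  Add (0,4) w=7
  Add (2,8) w=7
  Add (5,7) w=8
  Add (1,4) w=9
  Skip (2,7) w=9 (creates cycle)
  Add (1,6) w=12
  Skip (2,6) w=12 (creates cycle)
  Skip (1,5) w=13 (creates cycle)
  Skip (0,8) w=14 (creates cycle)
  Skip (6,7) w=14 (creates cycle)
  Skip (0,7) w=15 (creates cycle)
MST weight = 54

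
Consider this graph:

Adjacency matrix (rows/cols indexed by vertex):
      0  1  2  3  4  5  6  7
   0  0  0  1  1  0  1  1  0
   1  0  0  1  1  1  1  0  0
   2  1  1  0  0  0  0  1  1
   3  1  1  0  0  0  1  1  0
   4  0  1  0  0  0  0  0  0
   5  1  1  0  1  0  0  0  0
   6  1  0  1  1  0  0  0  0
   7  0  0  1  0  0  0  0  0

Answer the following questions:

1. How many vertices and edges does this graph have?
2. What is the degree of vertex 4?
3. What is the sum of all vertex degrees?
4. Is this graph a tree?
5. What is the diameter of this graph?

Count: 8 vertices, 12 edges.
Vertex 4 has neighbors [1], degree = 1.
Handshaking lemma: 2 * 12 = 24.
A tree on 8 vertices has 7 edges. This graph has 12 edges (5 extra). Not a tree.
Diameter (longest shortest path) = 3.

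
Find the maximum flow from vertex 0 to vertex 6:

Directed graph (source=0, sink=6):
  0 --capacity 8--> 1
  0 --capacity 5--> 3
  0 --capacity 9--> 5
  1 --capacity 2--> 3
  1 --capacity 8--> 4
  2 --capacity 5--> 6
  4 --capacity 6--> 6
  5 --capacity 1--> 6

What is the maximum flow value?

Computing max flow:
  Flow on (0->1): 6/8
  Flow on (0->5): 1/9
  Flow on (1->4): 6/8
  Flow on (4->6): 6/6
  Flow on (5->6): 1/1
Maximum flow = 7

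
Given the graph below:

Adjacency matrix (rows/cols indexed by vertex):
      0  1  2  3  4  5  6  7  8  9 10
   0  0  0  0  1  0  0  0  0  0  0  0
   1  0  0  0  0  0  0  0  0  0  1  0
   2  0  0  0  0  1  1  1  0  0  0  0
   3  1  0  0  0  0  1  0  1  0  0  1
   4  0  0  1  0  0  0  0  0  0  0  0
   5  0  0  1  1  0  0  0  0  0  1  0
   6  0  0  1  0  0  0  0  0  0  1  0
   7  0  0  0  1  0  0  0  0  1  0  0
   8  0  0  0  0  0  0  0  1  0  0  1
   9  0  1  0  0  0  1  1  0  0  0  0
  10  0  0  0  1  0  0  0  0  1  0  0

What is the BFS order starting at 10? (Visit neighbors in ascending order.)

BFS from vertex 10 (neighbors processed in ascending order):
Visit order: 10, 3, 8, 0, 5, 7, 2, 9, 4, 6, 1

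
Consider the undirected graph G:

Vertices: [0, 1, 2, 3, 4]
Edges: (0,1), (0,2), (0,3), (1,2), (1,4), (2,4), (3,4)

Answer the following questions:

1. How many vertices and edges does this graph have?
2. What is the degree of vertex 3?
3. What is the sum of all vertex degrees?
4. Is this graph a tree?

Count: 5 vertices, 7 edges.
Vertex 3 has neighbors [0, 4], degree = 2.
Handshaking lemma: 2 * 7 = 14.
A tree on 5 vertices has 4 edges. This graph has 7 edges (3 extra). Not a tree.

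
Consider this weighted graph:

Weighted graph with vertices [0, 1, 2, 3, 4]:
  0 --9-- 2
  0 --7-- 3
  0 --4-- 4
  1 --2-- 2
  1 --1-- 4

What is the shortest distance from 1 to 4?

Using Dijkstra's algorithm from vertex 1:
Shortest path: 1 -> 4
Total weight: 1 = 1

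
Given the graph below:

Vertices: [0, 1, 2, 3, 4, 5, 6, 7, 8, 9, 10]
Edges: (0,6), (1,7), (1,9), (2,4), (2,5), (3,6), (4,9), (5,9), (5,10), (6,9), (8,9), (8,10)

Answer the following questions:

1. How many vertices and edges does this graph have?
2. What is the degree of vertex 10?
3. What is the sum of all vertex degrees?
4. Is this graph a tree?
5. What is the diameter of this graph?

Count: 11 vertices, 12 edges.
Vertex 10 has neighbors [5, 8], degree = 2.
Handshaking lemma: 2 * 12 = 24.
A tree on 11 vertices has 10 edges. This graph has 12 edges (2 extra). Not a tree.
Diameter (longest shortest path) = 4.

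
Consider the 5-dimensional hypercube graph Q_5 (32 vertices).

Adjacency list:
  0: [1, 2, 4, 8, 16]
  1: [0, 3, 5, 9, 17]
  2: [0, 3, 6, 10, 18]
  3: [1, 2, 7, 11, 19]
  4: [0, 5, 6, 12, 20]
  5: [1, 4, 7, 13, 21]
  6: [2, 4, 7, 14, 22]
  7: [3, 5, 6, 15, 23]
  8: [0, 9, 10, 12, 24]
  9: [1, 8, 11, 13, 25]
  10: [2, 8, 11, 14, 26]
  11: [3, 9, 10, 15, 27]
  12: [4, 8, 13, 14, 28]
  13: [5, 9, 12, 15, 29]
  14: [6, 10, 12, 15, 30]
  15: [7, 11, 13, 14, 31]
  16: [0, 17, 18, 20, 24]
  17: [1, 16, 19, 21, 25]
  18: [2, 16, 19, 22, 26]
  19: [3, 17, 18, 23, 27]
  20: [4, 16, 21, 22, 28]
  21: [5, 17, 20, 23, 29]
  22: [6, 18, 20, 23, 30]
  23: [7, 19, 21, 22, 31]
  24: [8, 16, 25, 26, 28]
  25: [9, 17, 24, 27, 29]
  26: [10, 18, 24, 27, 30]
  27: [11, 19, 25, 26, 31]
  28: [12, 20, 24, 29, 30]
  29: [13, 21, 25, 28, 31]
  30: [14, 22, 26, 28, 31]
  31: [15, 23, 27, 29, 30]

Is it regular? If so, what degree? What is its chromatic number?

In Q_5, every vertex has exactly 5 neighbors (flip one of 5 bits), so it is 5-regular.
Q_5 is bipartite (partition by bit-parity), so chromatic number = 2.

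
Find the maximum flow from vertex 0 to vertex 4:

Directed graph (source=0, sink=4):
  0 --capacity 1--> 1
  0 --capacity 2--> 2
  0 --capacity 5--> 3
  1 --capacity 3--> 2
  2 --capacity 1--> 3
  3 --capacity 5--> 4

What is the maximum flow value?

Computing max flow:
  Flow on (0->1): 1/1
  Flow on (0->3): 4/5
  Flow on (1->2): 1/3
  Flow on (2->3): 1/1
  Flow on (3->4): 5/5
Maximum flow = 5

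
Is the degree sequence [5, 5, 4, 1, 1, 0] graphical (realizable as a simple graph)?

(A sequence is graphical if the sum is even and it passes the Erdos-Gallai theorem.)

Sum of degrees = 16. Sum is even but fails Erdos-Gallai. The sequence is NOT graphical.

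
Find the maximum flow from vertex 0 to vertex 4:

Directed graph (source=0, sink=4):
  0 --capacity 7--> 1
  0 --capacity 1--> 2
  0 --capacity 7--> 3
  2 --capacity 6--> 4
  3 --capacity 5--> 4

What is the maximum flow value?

Computing max flow:
  Flow on (0->2): 1/1
  Flow on (0->3): 5/7
  Flow on (2->4): 1/6
  Flow on (3->4): 5/5
Maximum flow = 6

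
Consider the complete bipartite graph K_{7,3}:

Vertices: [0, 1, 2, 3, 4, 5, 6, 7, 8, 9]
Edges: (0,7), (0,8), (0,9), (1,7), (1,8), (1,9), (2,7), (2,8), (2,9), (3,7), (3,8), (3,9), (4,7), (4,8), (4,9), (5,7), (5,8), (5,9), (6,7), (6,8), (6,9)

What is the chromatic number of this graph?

K_{7,3} is bipartite: vertices split into two independent sets of size 7 and 3.
Color one set 0, the other 1. No adjacent vertices share a color.
Chromatic number = 2.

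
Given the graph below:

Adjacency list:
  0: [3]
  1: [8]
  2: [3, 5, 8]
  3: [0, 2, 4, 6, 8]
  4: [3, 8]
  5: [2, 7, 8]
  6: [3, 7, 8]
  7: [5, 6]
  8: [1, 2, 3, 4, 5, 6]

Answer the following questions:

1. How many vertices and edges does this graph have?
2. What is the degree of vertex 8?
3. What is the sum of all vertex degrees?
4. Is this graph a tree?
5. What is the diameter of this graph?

Count: 9 vertices, 13 edges.
Vertex 8 has neighbors [1, 2, 3, 4, 5, 6], degree = 6.
Handshaking lemma: 2 * 13 = 26.
A tree on 9 vertices has 8 edges. This graph has 13 edges (5 extra). Not a tree.
Diameter (longest shortest path) = 3.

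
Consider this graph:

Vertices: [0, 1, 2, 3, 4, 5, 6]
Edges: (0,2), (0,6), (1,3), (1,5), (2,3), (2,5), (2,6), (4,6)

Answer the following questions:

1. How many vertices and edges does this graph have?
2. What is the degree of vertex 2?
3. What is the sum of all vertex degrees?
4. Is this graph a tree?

Count: 7 vertices, 8 edges.
Vertex 2 has neighbors [0, 3, 5, 6], degree = 4.
Handshaking lemma: 2 * 8 = 16.
A tree on 7 vertices has 6 edges. This graph has 8 edges (2 extra). Not a tree.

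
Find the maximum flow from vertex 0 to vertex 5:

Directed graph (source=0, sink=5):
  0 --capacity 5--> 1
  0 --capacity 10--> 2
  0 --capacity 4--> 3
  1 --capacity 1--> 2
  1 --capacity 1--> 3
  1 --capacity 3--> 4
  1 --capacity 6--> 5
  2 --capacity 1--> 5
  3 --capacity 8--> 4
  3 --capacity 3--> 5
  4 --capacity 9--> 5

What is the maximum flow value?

Computing max flow:
  Flow on (0->1): 5/5
  Flow on (0->2): 1/10
  Flow on (0->3): 4/4
  Flow on (1->5): 5/6
  Flow on (2->5): 1/1
  Flow on (3->4): 1/8
  Flow on (3->5): 3/3
  Flow on (4->5): 1/9
Maximum flow = 10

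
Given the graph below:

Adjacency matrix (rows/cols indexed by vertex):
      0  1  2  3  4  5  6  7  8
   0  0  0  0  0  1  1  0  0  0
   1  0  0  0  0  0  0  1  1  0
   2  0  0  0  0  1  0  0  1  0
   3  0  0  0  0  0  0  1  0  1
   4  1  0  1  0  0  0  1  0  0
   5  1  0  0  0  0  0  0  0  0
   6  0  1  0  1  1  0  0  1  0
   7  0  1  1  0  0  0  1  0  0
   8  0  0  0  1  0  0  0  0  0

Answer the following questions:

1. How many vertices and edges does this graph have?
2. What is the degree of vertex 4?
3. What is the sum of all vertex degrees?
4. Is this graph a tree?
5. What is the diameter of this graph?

Count: 9 vertices, 10 edges.
Vertex 4 has neighbors [0, 2, 6], degree = 3.
Handshaking lemma: 2 * 10 = 20.
A tree on 9 vertices has 8 edges. This graph has 10 edges (2 extra). Not a tree.
Diameter (longest shortest path) = 5.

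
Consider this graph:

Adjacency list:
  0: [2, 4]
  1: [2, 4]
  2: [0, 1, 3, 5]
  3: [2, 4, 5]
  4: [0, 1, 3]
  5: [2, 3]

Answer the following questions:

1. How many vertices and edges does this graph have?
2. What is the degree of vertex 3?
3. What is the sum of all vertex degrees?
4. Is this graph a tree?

Count: 6 vertices, 8 edges.
Vertex 3 has neighbors [2, 4, 5], degree = 3.
Handshaking lemma: 2 * 8 = 16.
A tree on 6 vertices has 5 edges. This graph has 8 edges (3 extra). Not a tree.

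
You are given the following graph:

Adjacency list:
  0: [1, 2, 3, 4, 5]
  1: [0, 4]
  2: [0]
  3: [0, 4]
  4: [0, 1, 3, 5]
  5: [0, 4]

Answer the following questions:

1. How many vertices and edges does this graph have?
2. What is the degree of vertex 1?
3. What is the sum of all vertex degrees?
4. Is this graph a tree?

Count: 6 vertices, 8 edges.
Vertex 1 has neighbors [0, 4], degree = 2.
Handshaking lemma: 2 * 8 = 16.
A tree on 6 vertices has 5 edges. This graph has 8 edges (3 extra). Not a tree.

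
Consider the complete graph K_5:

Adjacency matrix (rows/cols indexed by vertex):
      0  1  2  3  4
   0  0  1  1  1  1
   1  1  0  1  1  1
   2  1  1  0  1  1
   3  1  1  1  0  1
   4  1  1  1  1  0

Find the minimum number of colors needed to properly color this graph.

In K_5, every vertex is adjacent to every other vertex.
Each vertex needs a unique color.
Chromatic number = 5.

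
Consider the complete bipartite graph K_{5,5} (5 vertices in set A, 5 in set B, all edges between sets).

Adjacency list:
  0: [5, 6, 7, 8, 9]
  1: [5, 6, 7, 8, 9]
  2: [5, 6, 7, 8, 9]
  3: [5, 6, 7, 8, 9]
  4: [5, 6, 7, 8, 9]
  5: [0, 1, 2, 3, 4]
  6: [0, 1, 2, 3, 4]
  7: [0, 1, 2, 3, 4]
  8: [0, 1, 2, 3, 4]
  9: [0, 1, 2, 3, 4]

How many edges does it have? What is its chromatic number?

K_{5,5} has 5 * 5 = 25 edges.
Bipartite graphs have chromatic number 2 (color each partition differently).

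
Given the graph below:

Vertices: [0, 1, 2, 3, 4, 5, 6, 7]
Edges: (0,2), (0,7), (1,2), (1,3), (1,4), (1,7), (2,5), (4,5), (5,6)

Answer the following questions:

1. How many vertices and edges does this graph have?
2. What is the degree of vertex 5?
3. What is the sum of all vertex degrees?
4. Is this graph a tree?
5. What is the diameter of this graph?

Count: 8 vertices, 9 edges.
Vertex 5 has neighbors [2, 4, 6], degree = 3.
Handshaking lemma: 2 * 9 = 18.
A tree on 8 vertices has 7 edges. This graph has 9 edges (2 extra). Not a tree.
Diameter (longest shortest path) = 4.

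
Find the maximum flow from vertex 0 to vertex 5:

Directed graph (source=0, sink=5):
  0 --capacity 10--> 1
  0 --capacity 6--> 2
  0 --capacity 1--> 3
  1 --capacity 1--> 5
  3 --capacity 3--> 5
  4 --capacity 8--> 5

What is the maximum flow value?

Computing max flow:
  Flow on (0->1): 1/10
  Flow on (0->3): 1/1
  Flow on (1->5): 1/1
  Flow on (3->5): 1/3
Maximum flow = 2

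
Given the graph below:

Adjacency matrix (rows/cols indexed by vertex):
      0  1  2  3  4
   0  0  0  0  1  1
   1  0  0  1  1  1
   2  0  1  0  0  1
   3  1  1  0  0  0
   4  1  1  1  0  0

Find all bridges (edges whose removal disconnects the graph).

No bridges found. The graph is 2-edge-connected (no single edge removal disconnects it).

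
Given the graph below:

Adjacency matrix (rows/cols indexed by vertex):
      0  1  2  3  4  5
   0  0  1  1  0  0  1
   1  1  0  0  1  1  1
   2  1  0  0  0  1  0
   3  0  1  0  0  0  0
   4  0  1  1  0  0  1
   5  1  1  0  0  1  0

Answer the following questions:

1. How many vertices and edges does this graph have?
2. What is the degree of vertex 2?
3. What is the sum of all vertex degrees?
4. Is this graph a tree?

Count: 6 vertices, 8 edges.
Vertex 2 has neighbors [0, 4], degree = 2.
Handshaking lemma: 2 * 8 = 16.
A tree on 6 vertices has 5 edges. This graph has 8 edges (3 extra). Not a tree.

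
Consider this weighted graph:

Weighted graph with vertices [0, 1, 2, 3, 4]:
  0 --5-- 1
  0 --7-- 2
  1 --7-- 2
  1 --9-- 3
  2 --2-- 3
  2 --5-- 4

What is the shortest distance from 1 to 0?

Using Dijkstra's algorithm from vertex 1:
Shortest path: 1 -> 0
Total weight: 5 = 5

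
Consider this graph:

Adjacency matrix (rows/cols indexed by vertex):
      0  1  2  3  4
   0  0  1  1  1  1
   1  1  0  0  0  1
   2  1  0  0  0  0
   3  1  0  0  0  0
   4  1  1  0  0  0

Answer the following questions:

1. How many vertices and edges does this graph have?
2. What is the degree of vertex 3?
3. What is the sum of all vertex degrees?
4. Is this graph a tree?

Count: 5 vertices, 5 edges.
Vertex 3 has neighbors [0], degree = 1.
Handshaking lemma: 2 * 5 = 10.
A tree on 5 vertices has 4 edges. This graph has 5 edges (1 extra). Not a tree.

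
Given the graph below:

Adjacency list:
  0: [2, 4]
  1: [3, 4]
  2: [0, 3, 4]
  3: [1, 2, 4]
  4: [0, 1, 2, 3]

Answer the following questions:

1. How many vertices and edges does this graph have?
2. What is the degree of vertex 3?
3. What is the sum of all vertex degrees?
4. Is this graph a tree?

Count: 5 vertices, 7 edges.
Vertex 3 has neighbors [1, 2, 4], degree = 3.
Handshaking lemma: 2 * 7 = 14.
A tree on 5 vertices has 4 edges. This graph has 7 edges (3 extra). Not a tree.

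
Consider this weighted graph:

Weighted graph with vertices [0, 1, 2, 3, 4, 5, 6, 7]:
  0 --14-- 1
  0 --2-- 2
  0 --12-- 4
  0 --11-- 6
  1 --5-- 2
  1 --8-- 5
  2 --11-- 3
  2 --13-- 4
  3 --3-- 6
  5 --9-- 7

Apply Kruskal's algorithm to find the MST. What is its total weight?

Applying Kruskal's algorithm (sort edges by weight, add if no cycle):
  Add (0,2) w=2
  Add (3,6) w=3
  Add (1,2) w=5
  Add (1,5) w=8
  Add (5,7) w=9
  Add (0,6) w=11
  Skip (2,3) w=11 (creates cycle)
  Add (0,4) w=12
  Skip (2,4) w=13 (creates cycle)
  Skip (0,1) w=14 (creates cycle)
MST weight = 50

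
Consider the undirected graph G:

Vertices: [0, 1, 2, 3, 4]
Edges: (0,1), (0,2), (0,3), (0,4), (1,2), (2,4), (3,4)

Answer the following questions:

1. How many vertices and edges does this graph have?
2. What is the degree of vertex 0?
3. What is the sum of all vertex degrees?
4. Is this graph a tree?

Count: 5 vertices, 7 edges.
Vertex 0 has neighbors [1, 2, 3, 4], degree = 4.
Handshaking lemma: 2 * 7 = 14.
A tree on 5 vertices has 4 edges. This graph has 7 edges (3 extra). Not a tree.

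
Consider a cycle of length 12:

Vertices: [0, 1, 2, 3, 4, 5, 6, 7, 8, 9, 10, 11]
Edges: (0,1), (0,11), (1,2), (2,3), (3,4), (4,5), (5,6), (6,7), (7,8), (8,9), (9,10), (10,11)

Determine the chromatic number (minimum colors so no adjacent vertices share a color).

This is an even cycle (C_12). Even cycles are bipartite.
Chromatic number = 2.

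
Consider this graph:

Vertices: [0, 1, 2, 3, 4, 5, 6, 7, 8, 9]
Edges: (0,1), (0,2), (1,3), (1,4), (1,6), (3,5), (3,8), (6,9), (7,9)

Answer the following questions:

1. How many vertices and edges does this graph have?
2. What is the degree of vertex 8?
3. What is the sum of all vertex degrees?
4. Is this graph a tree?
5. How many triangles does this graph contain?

Count: 10 vertices, 9 edges.
Vertex 8 has neighbors [3], degree = 1.
Handshaking lemma: 2 * 9 = 18.
A graph is a tree iff it is connected and has exactly n-1 edges. This graph is connected (all 10 vertices in one component) and has 10-1 = 9 edges. It is a tree.
Number of triangles = 0.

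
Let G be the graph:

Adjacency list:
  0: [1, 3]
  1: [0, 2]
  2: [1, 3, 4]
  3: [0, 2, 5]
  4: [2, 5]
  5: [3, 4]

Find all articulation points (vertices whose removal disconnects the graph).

No articulation points. The graph is biconnected.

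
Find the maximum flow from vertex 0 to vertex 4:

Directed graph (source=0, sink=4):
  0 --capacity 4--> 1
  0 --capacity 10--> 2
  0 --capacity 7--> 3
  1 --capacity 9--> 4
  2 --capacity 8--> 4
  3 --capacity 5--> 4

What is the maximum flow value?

Computing max flow:
  Flow on (0->1): 4/4
  Flow on (0->2): 8/10
  Flow on (0->3): 5/7
  Flow on (1->4): 4/9
  Flow on (2->4): 8/8
  Flow on (3->4): 5/5
Maximum flow = 17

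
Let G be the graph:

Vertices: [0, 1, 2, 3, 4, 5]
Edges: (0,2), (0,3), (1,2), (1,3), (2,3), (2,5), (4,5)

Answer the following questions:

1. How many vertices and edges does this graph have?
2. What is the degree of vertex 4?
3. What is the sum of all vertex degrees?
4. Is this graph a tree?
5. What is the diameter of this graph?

Count: 6 vertices, 7 edges.
Vertex 4 has neighbors [5], degree = 1.
Handshaking lemma: 2 * 7 = 14.
A tree on 6 vertices has 5 edges. This graph has 7 edges (2 extra). Not a tree.
Diameter (longest shortest path) = 3.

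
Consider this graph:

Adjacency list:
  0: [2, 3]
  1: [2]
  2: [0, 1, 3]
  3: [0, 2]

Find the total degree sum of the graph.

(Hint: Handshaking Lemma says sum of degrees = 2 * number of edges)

Count edges: 4 edges.
By Handshaking Lemma: sum of degrees = 2 * 4 = 8.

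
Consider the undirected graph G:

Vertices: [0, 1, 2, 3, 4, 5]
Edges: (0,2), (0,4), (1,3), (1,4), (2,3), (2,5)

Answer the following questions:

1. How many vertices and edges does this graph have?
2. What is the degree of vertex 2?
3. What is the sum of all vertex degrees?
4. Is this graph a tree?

Count: 6 vertices, 6 edges.
Vertex 2 has neighbors [0, 3, 5], degree = 3.
Handshaking lemma: 2 * 6 = 12.
A tree on 6 vertices has 5 edges. This graph has 6 edges (1 extra). Not a tree.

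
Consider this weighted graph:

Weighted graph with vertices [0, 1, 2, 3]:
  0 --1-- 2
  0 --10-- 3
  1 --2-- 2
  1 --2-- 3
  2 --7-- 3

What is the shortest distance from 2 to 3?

Using Dijkstra's algorithm from vertex 2:
Shortest path: 2 -> 1 -> 3
Total weight: 2 + 2 = 4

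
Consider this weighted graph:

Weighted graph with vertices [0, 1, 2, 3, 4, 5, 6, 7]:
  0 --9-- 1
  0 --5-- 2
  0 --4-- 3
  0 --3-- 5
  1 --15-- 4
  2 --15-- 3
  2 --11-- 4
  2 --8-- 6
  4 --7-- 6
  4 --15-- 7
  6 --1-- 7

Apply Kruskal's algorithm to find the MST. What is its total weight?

Applying Kruskal's algorithm (sort edges by weight, add if no cycle):
  Add (6,7) w=1
  Add (0,5) w=3
  Add (0,3) w=4
  Add (0,2) w=5
  Add (4,6) w=7
  Add (2,6) w=8
  Add (0,1) w=9
  Skip (2,4) w=11 (creates cycle)
  Skip (1,4) w=15 (creates cycle)
  Skip (2,3) w=15 (creates cycle)
  Skip (4,7) w=15 (creates cycle)
MST weight = 37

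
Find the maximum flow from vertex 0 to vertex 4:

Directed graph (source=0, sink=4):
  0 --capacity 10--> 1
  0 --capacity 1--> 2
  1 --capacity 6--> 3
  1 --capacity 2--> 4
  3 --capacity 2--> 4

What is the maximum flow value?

Computing max flow:
  Flow on (0->1): 4/10
  Flow on (1->3): 2/6
  Flow on (1->4): 2/2
  Flow on (3->4): 2/2
Maximum flow = 4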